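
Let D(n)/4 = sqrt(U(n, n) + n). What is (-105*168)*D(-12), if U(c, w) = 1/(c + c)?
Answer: -99960*I*sqrt(6) ≈ -2.4485e+5*I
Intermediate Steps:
U(c, w) = 1/(2*c)
D(n) = 4*sqrt(n + 1/(2*n)) (D(n) = 4*sqrt(1/(2*n) + n) = 4*sqrt(n + 1/(2*n)))
(-105*168)*D(-12) = (-105*168)*(2*sqrt(2/(-12) + 4*(-12))) = -35280*sqrt(2*(-1/12) - 48) = -35280*sqrt(-1/6 - 48) = -35280*sqrt(-289/6) = -35280*17*I*sqrt(6)/6 = -99960*I*sqrt(6)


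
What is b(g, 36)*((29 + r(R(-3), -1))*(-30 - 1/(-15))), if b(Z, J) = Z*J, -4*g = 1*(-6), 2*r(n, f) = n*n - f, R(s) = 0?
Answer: -238419/5 ≈ -47684.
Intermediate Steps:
r(n, f) = n²/2 - f/2 (r(n, f) = (n*n - f)/2 = (n² - f)/2 = n²/2 - f/2)
g = 3/2 (g = -(-6)/4 = -¼*(-6) = 3/2 ≈ 1.5000)
b(Z, J) = J*Z
b(g, 36)*((29 + r(R(-3), -1))*(-30 - 1/(-15))) = (36*(3/2))*((29 + ((½)*0² - ½*(-1)))*(-30 - 1/(-15))) = 54*((29 + ((½)*0 + ½))*(-30 - 1*(-1/15))) = 54*((29 + (0 + ½))*(-30 + 1/15)) = 54*((29 + ½)*(-449/15)) = 54*((59/2)*(-449/15)) = 54*(-26491/30) = -238419/5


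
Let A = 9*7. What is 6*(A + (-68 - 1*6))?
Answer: -66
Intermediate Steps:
A = 63
6*(A + (-68 - 1*6)) = 6*(63 + (-68 - 1*6)) = 6*(63 + (-68 - 6)) = 6*(63 - 74) = 6*(-11) = -66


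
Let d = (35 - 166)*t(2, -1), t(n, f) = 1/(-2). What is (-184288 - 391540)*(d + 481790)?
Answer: -277465888854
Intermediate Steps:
t(n, f) = -½
d = 131/2 (d = (35 - 166)*(-½) = -131*(-½) = 131/2 ≈ 65.500)
(-184288 - 391540)*(d + 481790) = (-184288 - 391540)*(131/2 + 481790) = -575828*963711/2 = -277465888854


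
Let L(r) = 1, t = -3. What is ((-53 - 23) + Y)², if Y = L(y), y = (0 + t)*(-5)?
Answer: 5625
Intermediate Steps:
y = 15 (y = (0 - 3)*(-5) = -3*(-5) = 15)
Y = 1
((-53 - 23) + Y)² = ((-53 - 23) + 1)² = (-76 + 1)² = (-75)² = 5625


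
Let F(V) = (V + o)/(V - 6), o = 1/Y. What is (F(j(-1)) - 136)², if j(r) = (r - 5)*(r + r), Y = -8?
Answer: 41383489/2304 ≈ 17962.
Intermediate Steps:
o = -⅛ (o = 1/(-8) = -⅛ ≈ -0.12500)
j(r) = 2*r*(-5 + r) (j(r) = (-5 + r)*(2*r) = 2*r*(-5 + r))
F(V) = (-⅛ + V)/(-6 + V) (F(V) = (V - ⅛)/(V - 6) = (-⅛ + V)/(-6 + V))
(F(j(-1)) - 136)² = ((-⅛ + 2*(-1)*(-5 - 1))/(-6 + 2*(-1)*(-5 - 1)) - 136)² = ((-⅛ + 2*(-1)*(-6))/(-6 + 2*(-1)*(-6)) - 136)² = ((-⅛ + 12)/(-6 + 12) - 136)² = ((95/8)/6 - 136)² = ((⅙)*(95/8) - 136)² = (95/48 - 136)² = (-6433/48)² = 41383489/2304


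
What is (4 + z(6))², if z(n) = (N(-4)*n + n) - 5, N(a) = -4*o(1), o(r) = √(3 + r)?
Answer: 1849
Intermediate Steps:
N(a) = -8 (N(a) = -4*√(3 + 1) = -4*√4 = -4*2 = -8)
z(n) = -5 - 7*n (z(n) = (-8*n + n) - 5 = -7*n - 5 = -5 - 7*n)
(4 + z(6))² = (4 + (-5 - 7*6))² = (4 + (-5 - 42))² = (4 - 47)² = (-43)² = 1849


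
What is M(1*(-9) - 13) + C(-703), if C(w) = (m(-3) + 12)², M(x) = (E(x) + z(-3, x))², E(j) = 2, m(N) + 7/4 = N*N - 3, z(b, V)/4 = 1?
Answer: 4801/16 ≈ 300.06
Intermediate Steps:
z(b, V) = 4 (z(b, V) = 4*1 = 4)
m(N) = -19/4 + N² (m(N) = -7/4 + (N*N - 3) = -7/4 + (N² - 3) = -7/4 + (-3 + N²) = -19/4 + N²)
M(x) = 36 (M(x) = (2 + 4)² = 6² = 36)
C(w) = 4225/16 (C(w) = ((-19/4 + (-3)²) + 12)² = ((-19/4 + 9) + 12)² = (17/4 + 12)² = (65/4)² = 4225/16)
M(1*(-9) - 13) + C(-703) = 36 + 4225/16 = 4801/16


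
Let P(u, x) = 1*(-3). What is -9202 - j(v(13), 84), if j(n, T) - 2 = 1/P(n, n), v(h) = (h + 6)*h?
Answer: -27611/3 ≈ -9203.7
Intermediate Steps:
P(u, x) = -3
v(h) = h*(6 + h) (v(h) = (6 + h)*h = h*(6 + h))
j(n, T) = 5/3 (j(n, T) = 2 + 1/(-3) = 2 - ⅓ = 5/3)
-9202 - j(v(13), 84) = -9202 - 1*5/3 = -9202 - 5/3 = -27611/3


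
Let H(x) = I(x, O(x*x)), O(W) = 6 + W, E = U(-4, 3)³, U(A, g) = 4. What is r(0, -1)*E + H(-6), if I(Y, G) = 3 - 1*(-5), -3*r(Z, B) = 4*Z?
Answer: 8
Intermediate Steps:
E = 64 (E = 4³ = 64)
r(Z, B) = -4*Z/3
I(Y, G) = 8 (I(Y, G) = 3 + 5 = 8)
H(x) = 8
r(0, -1)*E + H(-6) = -4/3*0*64 + 8 = 0*64 + 8 = 0 + 8 = 8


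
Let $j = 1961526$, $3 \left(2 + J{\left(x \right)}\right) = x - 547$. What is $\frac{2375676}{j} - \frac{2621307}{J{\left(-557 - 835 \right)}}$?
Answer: $\frac{2571651032211}{635861345} \approx 4044.4$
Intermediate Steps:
$J{\left(x \right)} = - \frac{553}{3} + \frac{x}{3}$ ($J{\left(x \right)} = -2 + \frac{x - 547}{3} = -2 + \frac{-547 + x}{3} = -2 + \left(- \frac{547}{3} + \frac{x}{3}\right) = - \frac{553}{3} + \frac{x}{3}$)
$\frac{2375676}{j} - \frac{2621307}{J{\left(-557 - 835 \right)}} = \frac{2375676}{1961526} - \frac{2621307}{- \frac{553}{3} + \frac{-557 - 835}{3}} = 2375676 \cdot \frac{1}{1961526} - \frac{2621307}{- \frac{553}{3} + \frac{1}{3} \left(-1392\right)} = \frac{395946}{326921} - \frac{2621307}{- \frac{553}{3} - 464} = \frac{395946}{326921} - \frac{2621307}{- \frac{1945}{3}} = \frac{395946}{326921} - - \frac{7863921}{1945} = \frac{395946}{326921} + \frac{7863921}{1945} = \frac{2571651032211}{635861345}$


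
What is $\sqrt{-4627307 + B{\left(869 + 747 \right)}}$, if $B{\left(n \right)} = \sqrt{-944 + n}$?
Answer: $\sqrt{-4627307 + 4 \sqrt{42}} \approx 2151.1 i$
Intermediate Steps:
$\sqrt{-4627307 + B{\left(869 + 747 \right)}} = \sqrt{-4627307 + \sqrt{-944 + \left(869 + 747\right)}} = \sqrt{-4627307 + \sqrt{-944 + 1616}} = \sqrt{-4627307 + \sqrt{672}} = \sqrt{-4627307 + 4 \sqrt{42}}$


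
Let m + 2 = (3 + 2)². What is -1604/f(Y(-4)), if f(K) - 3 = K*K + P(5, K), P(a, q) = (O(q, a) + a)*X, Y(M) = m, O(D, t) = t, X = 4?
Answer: -401/143 ≈ -2.8042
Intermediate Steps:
m = 23 (m = -2 + (3 + 2)² = -2 + 5² = -2 + 25 = 23)
Y(M) = 23
P(a, q) = 8*a (P(a, q) = (a + a)*4 = (2*a)*4 = 8*a)
f(K) = 43 + K² (f(K) = 3 + (K*K + 8*5) = 3 + (K² + 40) = 3 + (40 + K²) = 43 + K²)
-1604/f(Y(-4)) = -1604/(43 + 23²) = -1604/(43 + 529) = -1604/572 = -1604*1/572 = -401/143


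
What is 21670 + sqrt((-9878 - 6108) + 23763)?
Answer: 21670 + sqrt(7777) ≈ 21758.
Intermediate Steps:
21670 + sqrt((-9878 - 6108) + 23763) = 21670 + sqrt(-15986 + 23763) = 21670 + sqrt(7777)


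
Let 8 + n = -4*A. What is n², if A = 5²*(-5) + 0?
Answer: 242064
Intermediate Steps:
A = -125 (A = 25*(-5) + 0 = -125 + 0 = -125)
n = 492 (n = -8 - 4*(-125) = -8 + 500 = 492)
n² = 492² = 242064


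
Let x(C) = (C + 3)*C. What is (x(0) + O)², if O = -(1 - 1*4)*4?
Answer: 144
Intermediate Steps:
O = 12 (O = -(1 - 4)*4 = -1*(-3)*4 = 3*4 = 12)
x(C) = C*(3 + C) (x(C) = (3 + C)*C = C*(3 + C))
(x(0) + O)² = (0*(3 + 0) + 12)² = (0*3 + 12)² = (0 + 12)² = 12² = 144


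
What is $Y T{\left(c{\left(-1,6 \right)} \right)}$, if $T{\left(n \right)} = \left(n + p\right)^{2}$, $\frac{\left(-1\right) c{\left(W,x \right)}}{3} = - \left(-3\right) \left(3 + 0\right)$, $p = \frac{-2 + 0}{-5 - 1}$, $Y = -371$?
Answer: $- \frac{2374400}{9} \approx -2.6382 \cdot 10^{5}$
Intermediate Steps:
$p = \frac{1}{3}$ ($p = - \frac{2}{-6} = \left(-2\right) \left(- \frac{1}{6}\right) = \frac{1}{3} \approx 0.33333$)
$c{\left(W,x \right)} = -27$ ($c{\left(W,x \right)} = - 3 \left(- \left(-3\right) \left(3 + 0\right)\right) = - 3 \left(- \left(-3\right) 3\right) = - 3 \left(\left(-1\right) \left(-9\right)\right) = \left(-3\right) 9 = -27$)
$T{\left(n \right)} = \left(\frac{1}{3} + n\right)^{2}$ ($T{\left(n \right)} = \left(n + \frac{1}{3}\right)^{2} = \left(\frac{1}{3} + n\right)^{2}$)
$Y T{\left(c{\left(-1,6 \right)} \right)} = - 371 \frac{\left(1 + 3 \left(-27\right)\right)^{2}}{9} = - 371 \frac{\left(1 - 81\right)^{2}}{9} = - 371 \frac{\left(-80\right)^{2}}{9} = - 371 \cdot \frac{1}{9} \cdot 6400 = \left(-371\right) \frac{6400}{9} = - \frac{2374400}{9}$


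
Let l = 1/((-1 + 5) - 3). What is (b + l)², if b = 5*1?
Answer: 36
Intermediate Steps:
l = 1 (l = 1/(4 - 3) = 1/1 = 1)
b = 5
(b + l)² = (5 + 1)² = 6² = 36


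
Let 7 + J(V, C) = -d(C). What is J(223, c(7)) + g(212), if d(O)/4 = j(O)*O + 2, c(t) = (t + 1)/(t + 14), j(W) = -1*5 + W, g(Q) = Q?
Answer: 89981/441 ≈ 204.04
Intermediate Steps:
j(W) = -5 + W
c(t) = (1 + t)/(14 + t)
d(O) = 8 + 4*O*(-5 + O) (d(O) = 4*((-5 + O)*O + 2) = 4*(O*(-5 + O) + 2) = 4*(2 + O*(-5 + O)) = 8 + 4*O*(-5 + O))
J(V, C) = -15 - 4*C*(-5 + C) (J(V, C) = -7 - (8 + 4*C*(-5 + C)) = -7 + (-8 - 4*C*(-5 + C)) = -15 - 4*C*(-5 + C))
J(223, c(7)) + g(212) = (-15 - 4*(1 + 7)/(14 + 7)*(-5 + (1 + 7)/(14 + 7))) + 212 = (-15 - 4*8/21*(-5 + 8/21)) + 212 = (-15 - 4*8/21*(-97/21)) + 212 = (-15 + 3104/441) + 212 = -3511/441 + 212 = 89981/441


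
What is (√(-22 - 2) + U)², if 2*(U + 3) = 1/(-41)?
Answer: (247 - 164*I*√6)²/6724 ≈ -14.927 - 29.513*I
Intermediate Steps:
U = -247/82 (U = -3 + (½)/(-41) = -3 + (½)*(-1/41) = -3 - 1/82 = -247/82 ≈ -3.0122)
(√(-22 - 2) + U)² = (√(-22 - 2) - 247/82)² = (√(-24) - 247/82)² = (2*I*√6 - 247/82)² = (-247/82 + 2*I*√6)²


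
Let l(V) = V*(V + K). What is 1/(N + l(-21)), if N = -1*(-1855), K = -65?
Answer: 1/3661 ≈ 0.00027315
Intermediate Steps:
N = 1855
l(V) = V*(-65 + V) (l(V) = V*(V - 65) = V*(-65 + V))
1/(N + l(-21)) = 1/(1855 - 21*(-65 - 21)) = 1/(1855 - 21*(-86)) = 1/(1855 + 1806) = 1/3661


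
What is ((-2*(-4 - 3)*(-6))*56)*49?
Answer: -230496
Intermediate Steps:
((-2*(-4 - 3)*(-6))*56)*49 = ((-2*(-7)*(-6))*56)*49 = ((14*(-6))*56)*49 = -84*56*49 = -4704*49 = -230496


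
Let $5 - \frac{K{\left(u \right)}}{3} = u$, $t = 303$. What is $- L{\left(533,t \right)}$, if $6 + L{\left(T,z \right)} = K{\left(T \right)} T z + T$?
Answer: $255813889$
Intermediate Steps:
$K{\left(u \right)} = 15 - 3 u$
$L{\left(T,z \right)} = -6 + T + T z \left(15 - 3 T\right)$ ($L{\left(T,z \right)} = -6 + \left(\left(15 - 3 T\right) T z + T\right) = -6 + \left(T \left(15 - 3 T\right) z + T\right) = -6 + \left(T z \left(15 - 3 T\right) + T\right) = -6 + \left(T + T z \left(15 - 3 T\right)\right) = -6 + T + T z \left(15 - 3 T\right)$)
$- L{\left(533,t \right)} = - (-6 + 533 - 1599 \cdot 303 \left(-5 + 533\right)) = - (-6 + 533 - 1599 \cdot 303 \cdot 528) = - (-6 + 533 - 255814416) = \left(-1\right) \left(-255813889\right) = 255813889$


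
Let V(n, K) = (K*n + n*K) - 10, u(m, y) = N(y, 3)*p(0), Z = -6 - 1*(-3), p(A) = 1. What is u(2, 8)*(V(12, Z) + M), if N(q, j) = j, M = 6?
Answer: -228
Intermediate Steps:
Z = -3 (Z = -6 + 3 = -3)
u(m, y) = 3 (u(m, y) = 3*1 = 3)
V(n, K) = -10 + 2*K*n (V(n, K) = (K*n + K*n) - 10 = 2*K*n - 10 = -10 + 2*K*n)
u(2, 8)*(V(12, Z) + M) = 3*((-10 + 2*(-3)*12) + 6) = 3*((-10 - 72) + 6) = 3*(-82 + 6) = 3*(-76) = -228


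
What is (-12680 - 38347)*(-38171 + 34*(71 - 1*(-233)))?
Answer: 1420336545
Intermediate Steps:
(-12680 - 38347)*(-38171 + 34*(71 - 1*(-233))) = -51027*(-38171 + 34*(71 + 233)) = -51027*(-38171 + 34*304) = -51027*(-38171 + 10336) = -51027*(-27835) = 1420336545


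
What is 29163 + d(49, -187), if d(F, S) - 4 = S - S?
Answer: 29167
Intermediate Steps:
d(F, S) = 4 (d(F, S) = 4 + (S - S) = 4 + 0 = 4)
29163 + d(49, -187) = 29163 + 4 = 29167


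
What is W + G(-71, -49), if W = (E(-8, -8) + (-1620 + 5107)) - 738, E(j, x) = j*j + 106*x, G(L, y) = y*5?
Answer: 1720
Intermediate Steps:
G(L, y) = 5*y
E(j, x) = j² + 106*x
W = 1965 (W = (((-8)² + 106*(-8)) + (-1620 + 5107)) - 738 = ((64 - 848) + 3487) - 738 = (-784 + 3487) - 738 = 2703 - 738 = 1965)
W + G(-71, -49) = 1965 + 5*(-49) = 1965 - 245 = 1720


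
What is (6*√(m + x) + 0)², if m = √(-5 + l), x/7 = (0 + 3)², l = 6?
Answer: 2304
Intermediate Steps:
x = 63 (x = 7*(0 + 3)² = 7*3² = 7*9 = 63)
m = 1 (m = √(-5 + 6) = √1 = 1)
(6*√(m + x) + 0)² = (6*√(1 + 63) + 0)² = (6*√64 + 0)² = (6*8 + 0)² = (48 + 0)² = 48² = 2304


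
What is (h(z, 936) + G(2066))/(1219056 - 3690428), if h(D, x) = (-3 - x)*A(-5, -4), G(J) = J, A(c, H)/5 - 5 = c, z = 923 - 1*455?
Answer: -1033/1235686 ≈ -0.00083597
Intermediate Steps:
z = 468 (z = 923 - 455 = 468)
A(c, H) = 25 + 5*c
h(D, x) = 0 (h(D, x) = (-3 - x)*(25 + 5*(-5)) = (-3 - x)*(25 - 25) = (-3 - x)*0 = 0)
(h(z, 936) + G(2066))/(1219056 - 3690428) = (0 + 2066)/(1219056 - 3690428) = 2066/(-2471372) = 2066*(-1/2471372) = -1033/1235686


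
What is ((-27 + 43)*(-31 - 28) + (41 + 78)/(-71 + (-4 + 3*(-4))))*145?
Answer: -411235/3 ≈ -1.3708e+5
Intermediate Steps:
((-27 + 43)*(-31 - 28) + (41 + 78)/(-71 + (-4 + 3*(-4))))*145 = (16*(-59) + 119/(-71 + (-4 - 12)))*145 = (-944 + 119/(-71 - 16))*145 = (-944 + 119/(-87))*145 = (-944 + 119*(-1/87))*145 = (-944 - 119/87)*145 = -82247/87*145 = -411235/3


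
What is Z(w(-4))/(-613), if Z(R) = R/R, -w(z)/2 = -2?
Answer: -1/613 ≈ -0.0016313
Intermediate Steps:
w(z) = 4 (w(z) = -2*(-2) = 4)
Z(R) = 1
Z(w(-4))/(-613) = 1/(-613) = 1*(-1/613) = -1/613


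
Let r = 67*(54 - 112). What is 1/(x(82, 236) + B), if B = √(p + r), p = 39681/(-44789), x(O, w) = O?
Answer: 3672698/475250971 - I*√7797305140915/475250971 ≈ 0.0077279 - 0.0058756*I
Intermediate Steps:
p = -39681/44789 (p = 39681*(-1/44789) = -39681/44789 ≈ -0.88595)
r = -3886 (r = 67*(-58) = -3886)
B = I*√7797305140915/44789 (B = √(-39681/44789 - 3886) = √(-174089735/44789) = I*√7797305140915/44789 ≈ 62.345*I)
1/(x(82, 236) + B) = 1/(82 + I*√7797305140915/44789)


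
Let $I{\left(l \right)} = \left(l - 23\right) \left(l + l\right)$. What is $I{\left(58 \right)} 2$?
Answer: $8120$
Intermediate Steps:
$I{\left(l \right)} = 2 l \left(-23 + l\right)$ ($I{\left(l \right)} = \left(-23 + l\right) 2 l = 2 l \left(-23 + l\right)$)
$I{\left(58 \right)} 2 = 2 \cdot 58 \left(-23 + 58\right) 2 = 2 \cdot 58 \cdot 35 \cdot 2 = 4060 \cdot 2 = 8120$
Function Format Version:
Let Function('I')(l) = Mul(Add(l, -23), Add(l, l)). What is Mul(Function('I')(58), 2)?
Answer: 8120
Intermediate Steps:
Function('I')(l) = Mul(2, l, Add(-23, l)) (Function('I')(l) = Mul(Add(-23, l), Mul(2, l)) = Mul(2, l, Add(-23, l)))
Mul(Function('I')(58), 2) = Mul(Mul(2, 58, Add(-23, 58)), 2) = Mul(Mul(2, 58, 35), 2) = Mul(4060, 2) = 8120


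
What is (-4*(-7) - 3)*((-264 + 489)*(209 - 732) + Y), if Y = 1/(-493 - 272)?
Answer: -450106880/153 ≈ -2.9419e+6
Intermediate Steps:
Y = -1/765 (Y = 1/(-765) = -1/765 ≈ -0.0013072)
(-4*(-7) - 3)*((-264 + 489)*(209 - 732) + Y) = (-4*(-7) - 3)*((-264 + 489)*(209 - 732) - 1/765) = (28 - 3)*(225*(-523) - 1/765) = 25*(-117675 - 1/765) = 25*(-90021376/765) = -450106880/153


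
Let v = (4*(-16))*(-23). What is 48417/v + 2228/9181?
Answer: 447796093/13514432 ≈ 33.135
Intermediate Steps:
v = 1472 (v = -64*(-23) = 1472)
48417/v + 2228/9181 = 48417/1472 + 2228/9181 = 447796093/13514432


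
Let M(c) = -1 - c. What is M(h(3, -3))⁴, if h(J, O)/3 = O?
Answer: 4096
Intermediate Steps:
h(J, O) = 3*O
M(h(3, -3))⁴ = (-1 - 3*(-3))⁴ = (-1 - 1*(-9))⁴ = (-1 + 9)⁴ = 8⁴ = 4096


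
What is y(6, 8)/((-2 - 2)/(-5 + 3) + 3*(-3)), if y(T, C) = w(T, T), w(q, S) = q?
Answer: -6/7 ≈ -0.85714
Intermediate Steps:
y(T, C) = T
y(6, 8)/((-2 - 2)/(-5 + 3) + 3*(-3)) = 6/((-2 - 2)/(-5 + 3) + 3*(-3)) = 6/(-4/(-2) - 9) = 6/(-4*(-½) - 9) = 6/(2 - 9) = 6/(-7) = 6*(-⅐) = -6/7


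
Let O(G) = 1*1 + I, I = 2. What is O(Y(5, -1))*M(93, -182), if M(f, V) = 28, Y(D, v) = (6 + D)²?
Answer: 84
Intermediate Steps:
O(G) = 3 (O(G) = 1*1 + 2 = 1 + 2 = 3)
O(Y(5, -1))*M(93, -182) = 3*28 = 84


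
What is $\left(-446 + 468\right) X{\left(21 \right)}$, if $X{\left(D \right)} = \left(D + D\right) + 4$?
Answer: $1012$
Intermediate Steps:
$X{\left(D \right)} = 4 + 2 D$ ($X{\left(D \right)} = 2 D + 4 = 4 + 2 D$)
$\left(-446 + 468\right) X{\left(21 \right)} = \left(-446 + 468\right) \left(4 + 2 \cdot 21\right) = 22 \left(4 + 42\right) = 22 \cdot 46 = 1012$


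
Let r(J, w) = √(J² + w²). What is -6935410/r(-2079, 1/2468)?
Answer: -3423318376*√26326873664785/5265374732957 ≈ -3335.9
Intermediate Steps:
-6935410/r(-2079, 1/2468) = -6935410/√((-2079)² + (1/2468)²) = -6935410/√(4322241 + (1/2468)²) = -6935410/√(4322241 + 1/6091024) = -6935410*2468*√26326873664785/26326873664785 = -3423318376*√26326873664785/5265374732957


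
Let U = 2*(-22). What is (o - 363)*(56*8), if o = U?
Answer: -182336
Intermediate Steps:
U = -44
o = -44
(o - 363)*(56*8) = (-44 - 363)*(56*8) = -407*448 = -182336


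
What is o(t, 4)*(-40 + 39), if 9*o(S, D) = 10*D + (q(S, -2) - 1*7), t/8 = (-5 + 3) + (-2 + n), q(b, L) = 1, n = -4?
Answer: -34/9 ≈ -3.7778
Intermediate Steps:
t = -64 (t = 8*((-5 + 3) + (-2 - 4)) = 8*(-2 - 6) = 8*(-8) = -64)
o(S, D) = -⅔ + 10*D/9 (o(S, D) = (10*D + (1 - 1*7))/9 = (10*D + (1 - 7))/9 = (10*D - 6)/9 = (-6 + 10*D)/9 = -⅔ + 10*D/9)
o(t, 4)*(-40 + 39) = (-⅔ + (10/9)*4)*(-40 + 39) = (-⅔ + 40/9)*(-1) = (34/9)*(-1) = -34/9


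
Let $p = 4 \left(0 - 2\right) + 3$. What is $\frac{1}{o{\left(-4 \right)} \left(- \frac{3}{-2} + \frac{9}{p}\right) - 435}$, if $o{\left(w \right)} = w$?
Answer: $- \frac{5}{2169} \approx -0.0023052$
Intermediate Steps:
$p = -5$ ($p = 4 \left(-2\right) + 3 = -8 + 3 = -5$)
$\frac{1}{o{\left(-4 \right)} \left(- \frac{3}{-2} + \frac{9}{p}\right) - 435} = \frac{1}{- 4 \left(- \frac{3}{-2} + \frac{9}{-5}\right) - 435} = \frac{1}{- 4 \left(\left(-3\right) \left(- \frac{1}{2}\right) + 9 \left(- \frac{1}{5}\right)\right) - 435} = \frac{1}{- 4 \left(\frac{3}{2} - \frac{9}{5}\right) - 435} = \frac{1}{\left(-4\right) \left(- \frac{3}{10}\right) - 435} = \frac{1}{\frac{6}{5} - 435} = \frac{1}{- \frac{2169}{5}} = - \frac{5}{2169}$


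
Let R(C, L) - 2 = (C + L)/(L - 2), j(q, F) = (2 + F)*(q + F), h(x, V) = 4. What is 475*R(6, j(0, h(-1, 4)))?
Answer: 17575/11 ≈ 1597.7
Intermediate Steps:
j(q, F) = (2 + F)*(F + q)
R(C, L) = 2 + (C + L)/(-2 + L) (R(C, L) = 2 + (C + L)/(L - 2) = 2 + (C + L)/(-2 + L))
475*R(6, j(0, h(-1, 4))) = 475*((-4 + 6 + 3*(4² + 2*4 + 2*0 + 4*0))/(-2 + (4² + 2*4 + 2*0 + 4*0))) = 475*((-4 + 6 + 3*(16 + 8 + 0 + 0))/(-2 + (16 + 8 + 0 + 0))) = 475*((-4 + 6 + 3*24)/(-2 + 24)) = 475*((-4 + 6 + 72)/22) = 475*((1/22)*74) = 475*(37/11) = 17575/11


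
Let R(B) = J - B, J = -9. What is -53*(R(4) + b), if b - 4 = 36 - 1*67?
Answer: 2120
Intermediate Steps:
b = -27 (b = 4 + (36 - 1*67) = 4 + (36 - 67) = 4 - 31 = -27)
R(B) = -9 - B
-53*(R(4) + b) = -53*((-9 - 1*4) - 27) = -53*((-9 - 4) - 27) = -53*(-13 - 27) = -53*(-40) = 2120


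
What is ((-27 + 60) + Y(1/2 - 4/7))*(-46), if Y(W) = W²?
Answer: -148787/98 ≈ -1518.2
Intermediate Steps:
((-27 + 60) + Y(1/2 - 4/7))*(-46) = ((-27 + 60) + (1/2 - 4/7)²)*(-46) = (33 + (1*(½) - 4*⅐)²)*(-46) = (33 + (½ - 4/7)²)*(-46) = (33 + (-1/14)²)*(-46) = (33 + 1/196)*(-46) = (6469/196)*(-46) = -148787/98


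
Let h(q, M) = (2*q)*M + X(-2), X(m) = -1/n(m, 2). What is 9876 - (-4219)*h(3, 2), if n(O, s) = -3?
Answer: 185731/3 ≈ 61910.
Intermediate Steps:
X(m) = 1/3 (X(m) = -1/(-3) = -1*(-1/3) = 1/3)
h(q, M) = 1/3 + 2*M*q (h(q, M) = (2*q)*M + 1/3 = 2*M*q + 1/3 = 1/3 + 2*M*q)
9876 - (-4219)*h(3, 2) = 9876 - (-4219)*(1/3 + 2*2*3) = 9876 - (-4219)*(1/3 + 12) = 9876 - (-4219)*37/3 = 9876 - 1*(-156103/3) = 9876 + 156103/3 = 185731/3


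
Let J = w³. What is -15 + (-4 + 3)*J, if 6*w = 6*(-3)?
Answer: 12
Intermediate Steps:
w = -3 (w = (6*(-3))/6 = (⅙)*(-18) = -3)
J = -27 (J = (-3)³ = -27)
-15 + (-4 + 3)*J = -15 + (-4 + 3)*(-27) = -15 - 1*(-27) = -15 + 27 = 12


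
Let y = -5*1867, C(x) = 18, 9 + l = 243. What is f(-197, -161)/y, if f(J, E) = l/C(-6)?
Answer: -13/9335 ≈ -0.0013926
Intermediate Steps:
l = 234 (l = -9 + 243 = 234)
y = -9335
f(J, E) = 13 (f(J, E) = 234/18 = 234*(1/18) = 13)
f(-197, -161)/y = 13/(-9335) = 13*(-1/9335) = -13/9335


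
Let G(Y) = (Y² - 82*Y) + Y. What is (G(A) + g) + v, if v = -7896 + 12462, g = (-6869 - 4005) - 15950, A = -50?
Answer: -15708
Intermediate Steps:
g = -26824 (g = -10874 - 15950 = -26824)
G(Y) = Y² - 81*Y
v = 4566
(G(A) + g) + v = (-50*(-81 - 50) - 26824) + 4566 = (-50*(-131) - 26824) + 4566 = (6550 - 26824) + 4566 = -20274 + 4566 = -15708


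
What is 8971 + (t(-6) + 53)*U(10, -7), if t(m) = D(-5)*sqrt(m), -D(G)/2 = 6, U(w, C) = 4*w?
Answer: 11091 - 480*I*sqrt(6) ≈ 11091.0 - 1175.8*I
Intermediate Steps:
D(G) = -12 (D(G) = -2*6 = -12)
t(m) = -12*sqrt(m)
8971 + (t(-6) + 53)*U(10, -7) = 8971 + (-12*I*sqrt(6) + 53)*(4*10) = 8971 + (-12*I*sqrt(6) + 53)*40 = 8971 + (53 - 12*I*sqrt(6))*40 = 8971 + (2120 - 480*I*sqrt(6)) = 11091 - 480*I*sqrt(6)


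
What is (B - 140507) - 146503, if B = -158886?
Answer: -445896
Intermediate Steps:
(B - 140507) - 146503 = (-158886 - 140507) - 146503 = -299393 - 146503 = -445896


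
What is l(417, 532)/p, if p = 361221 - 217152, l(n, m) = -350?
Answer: -350/144069 ≈ -0.0024294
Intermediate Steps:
p = 144069
l(417, 532)/p = -350/144069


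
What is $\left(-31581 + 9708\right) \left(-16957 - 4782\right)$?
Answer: $475497147$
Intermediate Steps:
$\left(-31581 + 9708\right) \left(-16957 - 4782\right) = \left(-21873\right) \left(-21739\right) = 475497147$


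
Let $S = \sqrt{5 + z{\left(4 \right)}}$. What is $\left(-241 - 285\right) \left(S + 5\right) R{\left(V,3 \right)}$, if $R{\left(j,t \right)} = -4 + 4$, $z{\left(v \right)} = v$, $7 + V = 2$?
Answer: $0$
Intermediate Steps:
$V = -5$ ($V = -7 + 2 = -5$)
$S = 3$ ($S = \sqrt{5 + 4} = \sqrt{9} = 3$)
$R{\left(j,t \right)} = 0$
$\left(-241 - 285\right) \left(S + 5\right) R{\left(V,3 \right)} = \left(-241 - 285\right) \left(3 + 5\right) 0 = - 526 \cdot 8 \cdot 0 = \left(-526\right) 0 = 0$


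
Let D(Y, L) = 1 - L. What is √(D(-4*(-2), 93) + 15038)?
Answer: √14946 ≈ 122.25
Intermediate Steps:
√(D(-4*(-2), 93) + 15038) = √((1 - 1*93) + 15038) = √((1 - 93) + 15038) = √(-92 + 15038) = √14946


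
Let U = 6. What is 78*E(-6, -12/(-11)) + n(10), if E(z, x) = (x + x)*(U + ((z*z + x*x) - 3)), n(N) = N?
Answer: 9116846/1331 ≈ 6849.6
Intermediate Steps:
E(z, x) = 2*x*(3 + x² + z²) (E(z, x) = (x + x)*(6 + ((z*z + x*x) - 3)) = (2*x)*(6 + ((z² + x²) - 3)) = (2*x)*(6 + ((x² + z²) - 3)) = (2*x)*(6 + (-3 + x² + z²)) = (2*x)*(3 + x² + z²) = 2*x*(3 + x² + z²))
78*E(-6, -12/(-11)) + n(10) = 78*(2*(-12/(-11))*(3 + (-12/(-11))² + (-6)²)) + 10 = 78*(2*(-12*(-1/11))*(3 + (-12*(-1/11))² + 36)) + 10 = 78*(2*(12/11)*(3 + (12/11)² + 36)) + 10 = 78*(2*(12/11)*(3 + 144/121 + 36)) + 10 = 78*(2*(12/11)*(4863/121)) + 10 = 78*(116712/1331) + 10 = 9103536/1331 + 10 = 9116846/1331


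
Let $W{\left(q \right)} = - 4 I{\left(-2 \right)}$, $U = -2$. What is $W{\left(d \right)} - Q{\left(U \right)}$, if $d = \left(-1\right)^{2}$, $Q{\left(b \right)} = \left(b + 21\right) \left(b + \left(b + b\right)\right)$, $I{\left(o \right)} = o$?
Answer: $122$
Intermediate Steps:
$Q{\left(b \right)} = 3 b \left(21 + b\right)$ ($Q{\left(b \right)} = \left(21 + b\right) \left(b + 2 b\right) = \left(21 + b\right) 3 b = 3 b \left(21 + b\right)$)
$d = 1$
$W{\left(q \right)} = 8$ ($W{\left(q \right)} = - 4 \left(-2\right) = \left(-1\right) \left(-8\right) = 8$)
$W{\left(d \right)} - Q{\left(U \right)} = 8 - 3 \left(-2\right) \left(21 - 2\right) = 8 - 3 \left(-2\right) 19 = 8 - -114 = 8 + 114 = 122$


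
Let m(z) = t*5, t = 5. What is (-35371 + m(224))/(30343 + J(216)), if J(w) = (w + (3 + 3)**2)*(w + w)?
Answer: -35346/139207 ≈ -0.25391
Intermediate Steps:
m(z) = 25 (m(z) = 5*5 = 25)
J(w) = 2*w*(36 + w) (J(w) = (w + 6**2)*(2*w) = (w + 36)*(2*w) = (36 + w)*(2*w) = 2*w*(36 + w))
(-35371 + m(224))/(30343 + J(216)) = (-35371 + 25)/(30343 + 2*216*(36 + 216)) = -35346/(30343 + 2*216*252) = -35346/(30343 + 108864) = -35346/139207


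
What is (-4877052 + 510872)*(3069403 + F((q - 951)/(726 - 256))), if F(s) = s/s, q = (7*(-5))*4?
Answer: -13401570356720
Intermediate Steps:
q = -140 (q = -35*4 = -140)
F(s) = 1
(-4877052 + 510872)*(3069403 + F((q - 951)/(726 - 256))) = (-4877052 + 510872)*(3069403 + 1) = -4366180*3069404 = -13401570356720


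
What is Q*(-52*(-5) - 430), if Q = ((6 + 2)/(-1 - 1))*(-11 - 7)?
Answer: -12240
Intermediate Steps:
Q = 72 (Q = (8/(-2))*(-18) = (8*(-½))*(-18) = -4*(-18) = 72)
Q*(-52*(-5) - 430) = 72*(-52*(-5) - 430) = 72*(260 - 430) = 72*(-170) = -12240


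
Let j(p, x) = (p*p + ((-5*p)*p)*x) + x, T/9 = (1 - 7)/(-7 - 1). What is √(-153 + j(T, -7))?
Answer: √5921/2 ≈ 38.474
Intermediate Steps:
T = 27/4 (T = 9*((1 - 7)/(-7 - 1)) = 9*(-6/(-8)) = 9*(-6*(-⅛)) = 9*(¾) = 27/4 ≈ 6.7500)
j(p, x) = x + p² - 5*x*p² (j(p, x) = (p² + (-5*p²)*x) + x = (p² - 5*x*p²) + x = x + p² - 5*x*p²)
√(-153 + j(T, -7)) = √(-153 + (-7 + (27/4)² - 5*(-7)*(27/4)²)) = √(-153 + (-7 + 729/16 - 5*(-7)*729/16)) = √(-153 + (-7 + 729/16 + 25515/16)) = √(-153 + 6533/4) = √(5921/4) = √5921/2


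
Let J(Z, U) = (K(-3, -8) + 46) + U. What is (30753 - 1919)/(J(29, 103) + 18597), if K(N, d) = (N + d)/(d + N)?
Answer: 28834/18747 ≈ 1.5381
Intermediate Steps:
K(N, d) = 1 (K(N, d) = (N + d)/(N + d) = 1)
J(Z, U) = 47 + U (J(Z, U) = (1 + 46) + U = 47 + U)
(30753 - 1919)/(J(29, 103) + 18597) = (30753 - 1919)/((47 + 103) + 18597) = 28834/(150 + 18597) = 28834/18747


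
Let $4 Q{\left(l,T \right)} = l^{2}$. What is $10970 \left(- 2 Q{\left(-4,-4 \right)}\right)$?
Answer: $-87760$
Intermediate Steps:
$Q{\left(l,T \right)} = \frac{l^{2}}{4}$
$10970 \left(- 2 Q{\left(-4,-4 \right)}\right) = 10970 \left(- 2 \frac{\left(-4\right)^{2}}{4}\right) = 10970 \left(- 2 \cdot \frac{1}{4} \cdot 16\right) = 10970 \left(\left(-2\right) 4\right) = 10970 \left(-8\right) = -87760$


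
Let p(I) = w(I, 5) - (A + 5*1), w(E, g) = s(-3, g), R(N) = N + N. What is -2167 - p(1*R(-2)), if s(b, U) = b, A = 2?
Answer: -2157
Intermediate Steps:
R(N) = 2*N
w(E, g) = -3
p(I) = -10 (p(I) = -3 - (2 + 5*1) = -3 - (2 + 5) = -3 - 1*7 = -3 - 7 = -10)
-2167 - p(1*R(-2)) = -2167 - 1*(-10) = -2167 + 10 = -2157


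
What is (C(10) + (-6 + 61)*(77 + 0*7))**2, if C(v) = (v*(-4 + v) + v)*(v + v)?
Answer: 31753225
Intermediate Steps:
C(v) = 2*v*(v + v*(-4 + v)) (C(v) = (v + v*(-4 + v))*(2*v) = 2*v*(v + v*(-4 + v)))
(C(10) + (-6 + 61)*(77 + 0*7))**2 = (2*10**2*(-3 + 10) + (-6 + 61)*(77 + 0*7))**2 = (2*100*7 + 55*(77 + 0))**2 = (1400 + 55*77)**2 = (1400 + 4235)**2 = 5635**2 = 31753225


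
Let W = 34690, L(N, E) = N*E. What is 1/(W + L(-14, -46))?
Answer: 1/35334 ≈ 2.8301e-5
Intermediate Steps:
L(N, E) = E*N
1/(W + L(-14, -46)) = 1/(34690 - 46*(-14)) = 1/(34690 + 644) = 1/35334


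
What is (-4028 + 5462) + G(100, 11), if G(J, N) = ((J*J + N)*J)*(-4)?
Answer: -4002966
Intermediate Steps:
G(J, N) = -4*J*(N + J**2) (G(J, N) = ((J**2 + N)*J)*(-4) = ((N + J**2)*J)*(-4) = (J*(N + J**2))*(-4) = -4*J*(N + J**2))
(-4028 + 5462) + G(100, 11) = (-4028 + 5462) - 4*100*(11 + 100**2) = 1434 - 4*100*(11 + 10000) = 1434 - 4*100*10011 = 1434 - 4004400 = -4002966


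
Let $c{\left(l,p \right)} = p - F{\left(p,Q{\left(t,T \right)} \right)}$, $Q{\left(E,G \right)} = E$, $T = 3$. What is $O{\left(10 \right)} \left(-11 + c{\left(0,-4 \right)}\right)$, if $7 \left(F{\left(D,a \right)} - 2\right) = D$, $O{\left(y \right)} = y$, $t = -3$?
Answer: $- \frac{1150}{7} \approx -164.29$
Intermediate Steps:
$F{\left(D,a \right)} = 2 + \frac{D}{7}$
$c{\left(l,p \right)} = -2 + \frac{6 p}{7}$ ($c{\left(l,p \right)} = p - \left(2 + \frac{p}{7}\right) = -2 + \frac{6 p}{7}$)
$O{\left(10 \right)} \left(-11 + c{\left(0,-4 \right)}\right) = 10 \left(-11 + \left(-2 + \frac{6}{7} \left(-4\right)\right)\right) = 10 \left(-11 - \frac{38}{7}\right) = 10 \left(- \frac{115}{7}\right) = - \frac{1150}{7}$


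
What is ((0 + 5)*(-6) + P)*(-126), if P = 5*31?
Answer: -15750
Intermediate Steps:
P = 155
((0 + 5)*(-6) + P)*(-126) = ((0 + 5)*(-6) + 155)*(-126) = (5*(-6) + 155)*(-126) = (-30 + 155)*(-126) = 125*(-126) = -15750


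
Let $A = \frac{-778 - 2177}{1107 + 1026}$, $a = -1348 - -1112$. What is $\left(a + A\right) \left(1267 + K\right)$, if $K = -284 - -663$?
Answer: $- \frac{277813526}{711} \approx -3.9074 \cdot 10^{5}$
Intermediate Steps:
$K = 379$ ($K = -284 + 663 = 379$)
$a = -236$ ($a = -1348 + 1112 = -236$)
$A = - \frac{985}{711}$ ($A = - \frac{2955}{2133} = \left(-2955\right) \frac{1}{2133} = - \frac{985}{711} \approx -1.3854$)
$\left(a + A\right) \left(1267 + K\right) = \left(-236 - \frac{985}{711}\right) \left(1267 + 379\right) = \left(- \frac{168781}{711}\right) 1646 = - \frac{277813526}{711}$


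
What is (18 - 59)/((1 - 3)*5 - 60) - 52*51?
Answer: -185599/70 ≈ -2651.4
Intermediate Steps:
(18 - 59)/((1 - 3)*5 - 60) - 52*51 = -41/(-2*5 - 60) - 2652 = -41/(-10 - 60) - 2652 = -41/(-70) - 2652 = -41*(-1/70) - 2652 = 41/70 - 2652 = -185599/70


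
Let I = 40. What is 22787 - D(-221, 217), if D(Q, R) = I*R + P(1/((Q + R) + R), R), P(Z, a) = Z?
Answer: 3004790/213 ≈ 14107.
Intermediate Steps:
D(Q, R) = 1/(Q + 2*R) + 40*R (D(Q, R) = 40*R + 1/((Q + R) + R) = 40*R + 1/(Q + 2*R) = 1/(Q + 2*R) + 40*R)
22787 - D(-221, 217) = 22787 - (1 + 40*217*(-221 + 2*217))/(-221 + 2*217) = 22787 - (1 + 40*217*(-221 + 434))/(-221 + 434) = 22787 - (1 + 40*217*213)/213 = 22787 - (1 + 1848840)/213 = 22787 - 1848841/213 = 3004790/213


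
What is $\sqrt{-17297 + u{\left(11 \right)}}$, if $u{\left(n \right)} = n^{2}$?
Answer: $2 i \sqrt{4294} \approx 131.06 i$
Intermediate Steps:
$\sqrt{-17297 + u{\left(11 \right)}} = \sqrt{-17297 + 11^{2}} = \sqrt{-17297 + 121} = \sqrt{-17176} = 2 i \sqrt{4294}$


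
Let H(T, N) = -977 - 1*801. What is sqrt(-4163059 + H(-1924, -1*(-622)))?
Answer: I*sqrt(4164837) ≈ 2040.8*I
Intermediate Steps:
H(T, N) = -1778 (H(T, N) = -977 - 801 = -1778)
sqrt(-4163059 + H(-1924, -1*(-622))) = sqrt(-4163059 - 1778) = sqrt(-4164837) = I*sqrt(4164837)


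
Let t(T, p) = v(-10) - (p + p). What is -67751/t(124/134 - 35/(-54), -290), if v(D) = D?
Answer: -67751/570 ≈ -118.86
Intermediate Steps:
t(T, p) = -10 - 2*p (t(T, p) = -10 - (p + p) = -10 - 2*p)
-67751/t(124/134 - 35/(-54), -290) = -67751/(-10 - 2*(-290)) = -67751/(-10 + 580) = -67751/570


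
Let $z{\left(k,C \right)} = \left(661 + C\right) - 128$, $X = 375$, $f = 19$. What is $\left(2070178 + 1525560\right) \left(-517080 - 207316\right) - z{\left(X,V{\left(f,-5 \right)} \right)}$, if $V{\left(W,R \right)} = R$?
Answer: $-2604738224776$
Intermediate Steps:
$z{\left(k,C \right)} = 533 + C$
$\left(2070178 + 1525560\right) \left(-517080 - 207316\right) - z{\left(X,V{\left(f,-5 \right)} \right)} = \left(2070178 + 1525560\right) \left(-517080 - 207316\right) - \left(533 - 5\right) = 3595738 \left(-724396\right) - 528 = -2604738224248 - 528 = -2604738224776$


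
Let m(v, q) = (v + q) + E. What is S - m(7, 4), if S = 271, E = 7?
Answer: 253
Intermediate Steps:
m(v, q) = 7 + q + v (m(v, q) = (v + q) + 7 = (q + v) + 7 = 7 + q + v)
S - m(7, 4) = 271 - (7 + 4 + 7) = 271 - 1*18 = 271 - 18 = 253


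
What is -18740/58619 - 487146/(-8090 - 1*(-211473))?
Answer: -32367408794/11922108077 ≈ -2.7149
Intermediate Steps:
-18740/58619 - 487146/(-8090 - 1*(-211473)) = -18740*1/58619 - 487146/(-8090 + 211473) = -18740/58619 - 487146/203383 = -32367408794/11922108077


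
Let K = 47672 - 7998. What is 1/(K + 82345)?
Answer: 1/122019 ≈ 8.1954e-6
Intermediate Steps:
K = 39674
1/(K + 82345) = 1/(39674 + 82345) = 1/122019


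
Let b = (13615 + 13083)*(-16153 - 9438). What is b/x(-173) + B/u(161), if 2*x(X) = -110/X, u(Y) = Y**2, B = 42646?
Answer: -3063824187462964/1425655 ≈ -2.1491e+9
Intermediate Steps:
x(X) = -55/X (x(X) = (-110/X)/2 = -55/X)
b = -683228518 (b = 26698*(-25591) = -683228518)
b/x(-173) + B/u(161) = -683228518/((-55/(-173))) + 42646/(161**2) = -683228518/((-55*(-1/173))) + 42646/25921 = -683228518/55/173 + 42646*(1/25921) = -683228518*173/55 + 42646/25921 = -118198533614/55 + 42646/25921 = -3063824187462964/1425655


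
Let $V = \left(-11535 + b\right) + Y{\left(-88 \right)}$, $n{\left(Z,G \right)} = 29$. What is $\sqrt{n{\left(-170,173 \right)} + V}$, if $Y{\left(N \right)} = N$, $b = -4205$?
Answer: $i \sqrt{15799} \approx 125.69 i$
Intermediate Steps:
$V = -15828$ ($V = \left(-11535 - 4205\right) - 88 = -15740 - 88 = -15828$)
$\sqrt{n{\left(-170,173 \right)} + V} = \sqrt{29 - 15828} = \sqrt{-15799} = i \sqrt{15799}$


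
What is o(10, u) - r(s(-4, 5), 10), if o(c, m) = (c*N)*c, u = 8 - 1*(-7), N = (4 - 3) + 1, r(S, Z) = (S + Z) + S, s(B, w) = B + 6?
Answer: 186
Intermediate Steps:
s(B, w) = 6 + B
r(S, Z) = Z + 2*S
N = 2 (N = 1 + 1 = 2)
u = 15 (u = 8 + 7 = 15)
o(c, m) = 2*c² (o(c, m) = (c*2)*c = (2*c)*c = 2*c²)
o(10, u) - r(s(-4, 5), 10) = 2*10² - (10 + 2*(6 - 4)) = 2*100 - (10 + 2*2) = 200 - (10 + 4) = 200 - 1*14 = 200 - 14 = 186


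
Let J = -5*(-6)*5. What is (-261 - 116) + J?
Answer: -227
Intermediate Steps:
J = 150 (J = 30*5 = 150)
(-261 - 116) + J = (-261 - 116) + 150 = -377 + 150 = -227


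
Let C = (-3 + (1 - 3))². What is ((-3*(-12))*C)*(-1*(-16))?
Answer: 14400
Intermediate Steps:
C = 25 (C = (-3 - 2)² = (-5)² = 25)
((-3*(-12))*C)*(-1*(-16)) = (-3*(-12)*25)*(-1*(-16)) = (36*25)*16 = 900*16 = 14400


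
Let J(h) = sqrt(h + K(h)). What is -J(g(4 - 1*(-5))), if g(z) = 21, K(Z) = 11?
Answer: -4*sqrt(2) ≈ -5.6569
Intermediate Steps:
J(h) = sqrt(11 + h) (J(h) = sqrt(h + 11) = sqrt(11 + h))
-J(g(4 - 1*(-5))) = -sqrt(11 + 21) = -sqrt(32) = -4*sqrt(2)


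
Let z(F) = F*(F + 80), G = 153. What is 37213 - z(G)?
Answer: 1564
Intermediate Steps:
z(F) = F*(80 + F)
37213 - z(G) = 37213 - 153*(80 + 153) = 37213 - 153*233 = 37213 - 1*35649 = 37213 - 35649 = 1564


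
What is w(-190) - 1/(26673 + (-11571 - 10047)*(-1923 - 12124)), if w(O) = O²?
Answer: 10963379355899/303694719 ≈ 36100.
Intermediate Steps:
w(-190) - 1/(26673 + (-11571 - 10047)*(-1923 - 12124)) = (-190)² - 1/(26673 + (-11571 - 10047)*(-1923 - 12124)) = 36100 - 1/(26673 - 21618*(-14047)) = 36100 - 1/(26673 + 303668046) = 36100 - 1/303694719 = 10963379355899/303694719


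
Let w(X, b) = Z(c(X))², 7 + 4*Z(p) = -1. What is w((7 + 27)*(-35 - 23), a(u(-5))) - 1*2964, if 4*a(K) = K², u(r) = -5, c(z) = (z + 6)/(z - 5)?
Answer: -2960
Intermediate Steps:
c(z) = (6 + z)/(-5 + z)
Z(p) = -2 (Z(p) = -7/4 + (¼)*(-1) = -7/4 - ¼ = -2)
a(K) = K²/4
w(X, b) = 4 (w(X, b) = (-2)² = 4)
w((7 + 27)*(-35 - 23), a(u(-5))) - 1*2964 = 4 - 1*2964 = 4 - 2964 = -2960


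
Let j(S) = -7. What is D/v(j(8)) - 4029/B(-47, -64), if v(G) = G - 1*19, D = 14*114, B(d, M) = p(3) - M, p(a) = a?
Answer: -105843/871 ≈ -121.52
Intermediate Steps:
B(d, M) = 3 - M
D = 1596
v(G) = -19 + G (v(G) = G - 19 = -19 + G)
D/v(j(8)) - 4029/B(-47, -64) = 1596/(-19 - 7) - 4029/(3 - 1*(-64)) = 1596/(-26) - 4029/(3 + 64) = 1596*(-1/26) - 4029/67 = -798/13 - 4029*1/67 = -798/13 - 4029/67 = -105843/871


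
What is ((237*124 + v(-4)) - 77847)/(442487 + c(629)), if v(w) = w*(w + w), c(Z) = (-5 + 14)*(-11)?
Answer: -48427/442388 ≈ -0.10947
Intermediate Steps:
c(Z) = -99 (c(Z) = 9*(-11) = -99)
v(w) = 2*w**2 (v(w) = w*(2*w) = 2*w**2)
((237*124 + v(-4)) - 77847)/(442487 + c(629)) = ((237*124 + 2*(-4)**2) - 77847)/(442487 - 99) = ((29388 + 2*16) - 77847)/442388 = ((29388 + 32) - 77847)*(1/442388) = (29420 - 77847)*(1/442388) = -48427*1/442388 = -48427/442388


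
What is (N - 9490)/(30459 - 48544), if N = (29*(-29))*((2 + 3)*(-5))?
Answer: -2307/3617 ≈ -0.63782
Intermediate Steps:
N = 21025 (N = -4205*(-5) = -841*(-25) = 21025)
(N - 9490)/(30459 - 48544) = (21025 - 9490)/(30459 - 48544) = 11535/(-18085) = 11535*(-1/18085) = -2307/3617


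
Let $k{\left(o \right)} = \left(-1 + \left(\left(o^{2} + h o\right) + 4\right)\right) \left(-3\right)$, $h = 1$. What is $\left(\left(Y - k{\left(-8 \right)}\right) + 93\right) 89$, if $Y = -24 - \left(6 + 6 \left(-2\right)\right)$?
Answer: $22428$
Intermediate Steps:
$k{\left(o \right)} = -9 - 3 o - 3 o^{2}$ ($k{\left(o \right)} = \left(-1 + \left(\left(o^{2} + 1 o\right) + 4\right)\right) \left(-3\right) = \left(-1 + \left(\left(o^{2} + o\right) + 4\right)\right) \left(-3\right) = \left(-1 + \left(\left(o + o^{2}\right) + 4\right)\right) \left(-3\right) = \left(-1 + \left(4 + o + o^{2}\right)\right) \left(-3\right) = \left(3 + o + o^{2}\right) \left(-3\right) = -9 - 3 o - 3 o^{2}$)
$Y = -18$ ($Y = -24 - \left(6 - 12\right) = -24 - -6 = -24 + 6 = -18$)
$\left(\left(Y - k{\left(-8 \right)}\right) + 93\right) 89 = \left(\left(-18 - \left(-9 - -24 - 3 \left(-8\right)^{2}\right)\right) + 93\right) 89 = \left(\left(-18 - \left(-9 + 24 - 192\right)\right) + 93\right) 89 = \left(\left(-18 - -177\right) + 93\right) 89 = \left(\left(-18 + 177\right) + 93\right) 89 = \left(159 + 93\right) 89 = 252 \cdot 89 = 22428$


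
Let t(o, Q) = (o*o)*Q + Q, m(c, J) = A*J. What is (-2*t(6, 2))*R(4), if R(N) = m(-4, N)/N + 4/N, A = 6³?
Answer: -32116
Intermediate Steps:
A = 216
m(c, J) = 216*J
t(o, Q) = Q + Q*o² (t(o, Q) = o²*Q + Q = Q*o² + Q = Q + Q*o²)
R(N) = 216 + 4/N (R(N) = (216*N)/N + 4/N = 216 + 4/N)
(-2*t(6, 2))*R(4) = (-4*(1 + 6²))*(216 + 4/4) = (-4*(1 + 36))*(216 + 4*(¼)) = (-4*37)*(216 + 1) = -2*74*217 = -148*217 = -32116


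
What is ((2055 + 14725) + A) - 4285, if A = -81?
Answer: 12414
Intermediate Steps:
((2055 + 14725) + A) - 4285 = ((2055 + 14725) - 81) - 4285 = (16780 - 81) - 4285 = 16699 - 4285 = 12414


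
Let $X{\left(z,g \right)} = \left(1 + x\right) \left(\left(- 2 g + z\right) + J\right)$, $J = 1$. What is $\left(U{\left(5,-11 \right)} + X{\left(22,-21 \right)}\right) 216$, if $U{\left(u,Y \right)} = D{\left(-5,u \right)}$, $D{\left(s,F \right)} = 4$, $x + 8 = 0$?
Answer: $-97416$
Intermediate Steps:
$x = -8$ ($x = -8 + 0 = -8$)
$U{\left(u,Y \right)} = 4$
$X{\left(z,g \right)} = -7 - 7 z + 14 g$ ($X{\left(z,g \right)} = \left(1 - 8\right) \left(\left(- 2 g + z\right) + 1\right) = - 7 \left(\left(z - 2 g\right) + 1\right) = - 7 \left(1 + z - 2 g\right) = -7 - 7 z + 14 g$)
$\left(U{\left(5,-11 \right)} + X{\left(22,-21 \right)}\right) 216 = \left(4 - 455\right) 216 = \left(-451\right) 216 = -97416$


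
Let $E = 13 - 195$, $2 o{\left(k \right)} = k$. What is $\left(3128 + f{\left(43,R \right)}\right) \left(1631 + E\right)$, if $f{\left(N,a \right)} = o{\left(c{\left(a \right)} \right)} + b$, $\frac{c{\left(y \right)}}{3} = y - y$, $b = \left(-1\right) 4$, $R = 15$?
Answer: $4526676$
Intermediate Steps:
$b = -4$
$c{\left(y \right)} = 0$ ($c{\left(y \right)} = 3 \left(y - y\right) = 3 \cdot 0 = 0$)
$o{\left(k \right)} = \frac{k}{2}$
$f{\left(N,a \right)} = -4$ ($f{\left(N,a \right)} = \frac{1}{2} \cdot 0 - 4 = 0 - 4 = -4$)
$E = -182$ ($E = 13 - 195 = -182$)
$\left(3128 + f{\left(43,R \right)}\right) \left(1631 + E\right) = \left(3128 - 4\right) \left(1631 - 182\right) = 3124 \cdot 1449 = 4526676$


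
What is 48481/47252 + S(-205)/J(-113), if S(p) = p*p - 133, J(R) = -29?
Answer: -1978074835/1370308 ≈ -1443.5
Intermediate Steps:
S(p) = -133 + p² (S(p) = p² - 133 = -133 + p²)
48481/47252 + S(-205)/J(-113) = 48481/47252 + (-133 + (-205)²)/(-29) = 48481*(1/47252) + (-133 + 42025)*(-1/29) = 48481/47252 + 41892*(-1/29) = 48481/47252 - 41892/29 = -1978074835/1370308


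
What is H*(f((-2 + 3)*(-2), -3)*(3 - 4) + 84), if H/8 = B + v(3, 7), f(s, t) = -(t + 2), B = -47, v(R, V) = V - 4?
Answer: -29216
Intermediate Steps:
v(R, V) = -4 + V
f(s, t) = -2 - t (f(s, t) = -(2 + t) = -2 - t)
H = -352 (H = 8*(-47 + (-4 + 7)) = 8*(-47 + 3) = 8*(-44) = -352)
H*(f((-2 + 3)*(-2), -3)*(3 - 4) + 84) = -352*((-2 - 1*(-3))*(3 - 4) + 84) = -352*((-2 + 3)*(-1) + 84) = -352*(1*(-1) + 84) = -352*(-1 + 84) = -352*83 = -29216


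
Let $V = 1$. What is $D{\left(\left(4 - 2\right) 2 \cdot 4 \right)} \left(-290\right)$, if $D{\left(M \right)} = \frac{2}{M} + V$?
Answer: $- \frac{1305}{4} \approx -326.25$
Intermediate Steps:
$D{\left(M \right)} = 1 + \frac{2}{M}$ ($D{\left(M \right)} = \frac{2}{M} + 1 = 1 + \frac{2}{M}$)
$D{\left(\left(4 - 2\right) 2 \cdot 4 \right)} \left(-290\right) = \frac{2 + \left(4 - 2\right) 2 \cdot 4}{\left(4 - 2\right) 2 \cdot 4} \left(-290\right) = \frac{2 + 2 \cdot 2 \cdot 4}{2 \cdot 2 \cdot 4} \left(-290\right) = \frac{2 + 4 \cdot 4}{4 \cdot 4} \left(-290\right) = \frac{2 + 16}{16} \left(-290\right) = \frac{1}{16} \cdot 18 \left(-290\right) = \frac{9}{8} \left(-290\right) = - \frac{1305}{4}$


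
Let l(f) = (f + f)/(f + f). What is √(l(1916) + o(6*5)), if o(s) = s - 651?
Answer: 2*I*√155 ≈ 24.9*I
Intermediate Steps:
l(f) = 1 (l(f) = (2*f)/((2*f)) = (2*f)*(1/(2*f)) = 1)
o(s) = -651 + s
√(l(1916) + o(6*5)) = √(1 + (-651 + 6*5)) = √(1 + (-651 + 30)) = √(1 - 621) = √(-620) = 2*I*√155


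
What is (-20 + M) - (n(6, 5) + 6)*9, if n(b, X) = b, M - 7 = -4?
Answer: -125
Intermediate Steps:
M = 3 (M = 7 - 4 = 3)
(-20 + M) - (n(6, 5) + 6)*9 = (-20 + 3) - (6 + 6)*9 = -17 - 12*9 = -17 - 1*108 = -17 - 108 = -125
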